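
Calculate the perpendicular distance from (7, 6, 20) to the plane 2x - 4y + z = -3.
d = |2(7) + (-4)(6) + 1(20) - (-3)| / √(2² + (-4)² + 1²) = 13/√21 = 2.837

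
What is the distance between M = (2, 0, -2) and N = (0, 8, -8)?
d = √[(-2)² + (8)² + (-6)²] = √104 = 10.2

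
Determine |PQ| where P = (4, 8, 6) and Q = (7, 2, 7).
d = √[(3)² + (-6)² + (1)²] = √46 = 6.782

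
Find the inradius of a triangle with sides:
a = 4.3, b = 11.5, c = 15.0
s = (a+b+c)/2 = (4.3+11.5+15.0)/2 = 15.4
Area = √(s(s-a)(s-b)(s-c)) = √(15.4·11.1·3.9·0.4) = 16.3299
r = Area/s = 16.3299/15.4 = 1.06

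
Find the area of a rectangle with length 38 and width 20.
Area = length * width
Area = 38 * 20
Area = 760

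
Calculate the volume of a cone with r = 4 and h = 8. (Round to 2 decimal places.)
Volume = (1/3) * pi * r² * h
Volume = (1/3) * pi * 4² * 8
Volume = (1/3) * pi * 16 * 8
Volume = (1/3) * pi * 128
Volume = 134.04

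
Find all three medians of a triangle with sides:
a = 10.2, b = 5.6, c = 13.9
Using m_x = ½√(2y² + 2z² - x²):
m_a = ½√(2·5.6² + 2·13.9² - 10.2²) = ½√345.1 = 9.288
m_b = ½√(2·10.2² + 2·13.9² - 5.6²) = ½√563.14 = 11.87
m_c = ½√(2·10.2² + 2·5.6² - 13.9²) = ½√77.59 = 4.404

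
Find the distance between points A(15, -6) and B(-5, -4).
Using the distance formula: d = sqrt((x₂-x₁)² + (y₂-y₁)²)
dx = (-5) - 15 = -20
dy = (-4) - (-6) = 2
d = sqrt((-20)² + 2²) = sqrt(400 + 4) = sqrt(404) = 20.10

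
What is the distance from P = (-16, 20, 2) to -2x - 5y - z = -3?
d = |(-2)(-16) + (-5)(20) + (-1)(2) - (-3)| / √((-2)² + (-5)² + (-1)²) = 67/√30 = 12.23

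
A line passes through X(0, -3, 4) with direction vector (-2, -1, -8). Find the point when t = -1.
P(-1) = (0 + (-2)(-1), -3 + (-1)(-1), 4 + (-8)(-1)) = (2, -2, 12)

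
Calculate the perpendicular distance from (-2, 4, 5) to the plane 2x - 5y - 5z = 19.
d = |2(-2) + (-5)(4) + (-5)(5) - (19)| / √(2² + (-5)² + (-5)²) = 68/√54 = 9.254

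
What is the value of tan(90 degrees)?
tan(90 degrees) = undefined
Decimal approximation: undefined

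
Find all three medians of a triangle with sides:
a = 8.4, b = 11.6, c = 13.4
Using m_x = ½√(2y² + 2z² - x²):
m_a = ½√(2·11.6² + 2·13.4² - 8.4²) = ½√557.68 = 11.81
m_b = ½√(2·8.4² + 2·13.4² - 11.6²) = ½√365.68 = 9.561
m_c = ½√(2·8.4² + 2·11.6² - 13.4²) = ½√230.68 = 7.594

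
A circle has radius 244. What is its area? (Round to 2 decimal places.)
Area = pi * r²
Area = pi * 244²
Area = pi * 59536
Area = 187037.86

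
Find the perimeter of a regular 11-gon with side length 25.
Perimeter = number of sides * side length
Perimeter = 11 * 25
Perimeter = 275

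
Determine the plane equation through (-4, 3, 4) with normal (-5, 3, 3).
d = n·P = (-5)(-4) + (3)(3) + (3)(4) = 41
Plane: -5x + 3y + 3z = 41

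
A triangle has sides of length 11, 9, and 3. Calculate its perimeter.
Perimeter = sum of all sides
Perimeter = 11 + 9 + 3
Perimeter = 23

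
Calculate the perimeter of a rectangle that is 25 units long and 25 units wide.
Perimeter = 2 * (length + width)
Perimeter = 2 * (25 + 25)
Perimeter = 2 * 50
Perimeter = 100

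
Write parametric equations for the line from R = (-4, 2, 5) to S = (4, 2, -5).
Direction vector d = S - R = (8, 0, -10)
x = -4 + 8t, y = 2, z = 5 - 10t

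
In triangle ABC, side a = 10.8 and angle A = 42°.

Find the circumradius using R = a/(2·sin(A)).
R = a/(2·sin(A)) = 10.8/(2·sin(42°))
R = 10.8/(2·0.669131) = 10.8/1.338261 = 8.07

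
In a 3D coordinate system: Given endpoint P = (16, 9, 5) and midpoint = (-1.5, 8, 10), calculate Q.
Q = (2×(-1.5) - 16, 2×8 - 9, 2×10 - 5) = (-19, 7, 15)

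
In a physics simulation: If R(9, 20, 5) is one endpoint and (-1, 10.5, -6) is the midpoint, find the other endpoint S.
S = (2×(-1) - 9, 2×10.5 - 20, 2×(-6) - 5) = (-11, 1, -17)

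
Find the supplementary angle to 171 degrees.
Supplementary angles sum to 180 degrees.
Other angle = 180 - 171
Other angle = 9 degrees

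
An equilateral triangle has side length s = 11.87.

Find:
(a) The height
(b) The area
(a) Height h = s·√3/2 = 11.87·√3/2 = 10.28
(b) Area = (√3/4)·s² = (√3/4)·11.87² = (√3/4)·140.897 = 61.01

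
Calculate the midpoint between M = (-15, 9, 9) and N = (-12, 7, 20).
Midpoint = ((-15-12)/2, (9+7)/2, (9+20)/2) = (-13.5, 8, 14.5)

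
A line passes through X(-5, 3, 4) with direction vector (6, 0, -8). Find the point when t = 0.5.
P(0.5) = (-5 + 6(0.5), 3 + 0(0.5), 4 + (-8)(0.5)) = (-2, 3, 0)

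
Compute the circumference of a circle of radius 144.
Circumference = 2 * pi * r
Circumference = 2 * pi * 144
Circumference = 904.78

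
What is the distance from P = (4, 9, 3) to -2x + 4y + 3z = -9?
d = |(-2)(4) + 4(9) + 3(3) - (-9)| / √((-2)² + 4² + 3²) = 46/√29 = 8.542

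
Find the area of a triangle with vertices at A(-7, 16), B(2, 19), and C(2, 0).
Using the coordinate formula: Area = (1/2)|x₁(y₂-y₃) + x₂(y₃-y₁) + x₃(y₁-y₂)|
Area = (1/2)|(-7)(19-0) + 2(0-16) + 2(16-19)|
Area = (1/2)|(-7)*19 + 2*(-16) + 2*(-3)|
Area = (1/2)|(-133) + (-32) + (-6)|
Area = (1/2)*171 = 85.50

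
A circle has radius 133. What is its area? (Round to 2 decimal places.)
Area = pi * r²
Area = pi * 133²
Area = pi * 17689
Area = 55571.63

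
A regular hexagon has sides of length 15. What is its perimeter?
Perimeter = number of sides * side length
Perimeter = 6 * 15
Perimeter = 90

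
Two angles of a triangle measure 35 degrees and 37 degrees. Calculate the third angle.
Sum of angles in a triangle = 180 degrees
Third angle = 180 - 35 - 37
Third angle = 108 degrees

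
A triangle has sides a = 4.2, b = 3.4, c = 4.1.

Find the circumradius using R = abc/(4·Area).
s = (a+b+c)/2 = 5.85
Area = √(s(s-a)(s-b)(s-c)) = √(5.85·1.65·2.45·1.75) = 6.43312
R = abc/(4·Area) = (4.2·3.4·4.1)/(4·6.43312) = 58.548/25.73248 = 2.275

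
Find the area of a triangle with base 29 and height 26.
Area = (1/2) * base * height
Area = (1/2) * 29 * 26
Area = 377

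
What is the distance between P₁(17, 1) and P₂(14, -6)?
Using the distance formula: d = sqrt((x₂-x₁)² + (y₂-y₁)²)
dx = 14 - 17 = -3
dy = (-6) - 1 = -7
d = sqrt((-3)² + (-7)²) = sqrt(9 + 49) = sqrt(58) = 7.62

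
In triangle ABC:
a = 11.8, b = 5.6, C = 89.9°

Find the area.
Using A = ½ab·sin(C):
A = ½·11.8·5.6·sin(89.9°) = ½·66.08·0.999998 = 33.04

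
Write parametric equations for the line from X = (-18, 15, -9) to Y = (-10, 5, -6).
Direction vector d = Y - X = (8, -10, 3)
x = -18 + 8t, y = 15 - 10t, z = -9 + 3t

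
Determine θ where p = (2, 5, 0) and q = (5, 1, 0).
p·q = 15, |p|² = 29, |q|² = 26
cos θ = 15/√754 ≈ 0.5463
θ ≈ 56.89°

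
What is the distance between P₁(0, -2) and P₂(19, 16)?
Using the distance formula: d = sqrt((x₂-x₁)² + (y₂-y₁)²)
dx = 19 - 0 = 19
dy = 16 - (-2) = 18
d = sqrt(19² + 18²) = sqrt(361 + 324) = sqrt(685) = 26.17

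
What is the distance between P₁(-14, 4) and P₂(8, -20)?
Using the distance formula: d = sqrt((x₂-x₁)² + (y₂-y₁)²)
dx = 8 - (-14) = 22
dy = (-20) - 4 = -24
d = sqrt(22² + (-24)²) = sqrt(484 + 576) = sqrt(1060) = 32.56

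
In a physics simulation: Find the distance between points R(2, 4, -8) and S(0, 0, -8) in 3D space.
d = √[(-2)² + (-4)² + (0)²] = √20 = 4.472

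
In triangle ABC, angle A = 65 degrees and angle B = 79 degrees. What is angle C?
Sum of angles in a triangle = 180 degrees
Third angle = 180 - 65 - 79
Third angle = 36 degrees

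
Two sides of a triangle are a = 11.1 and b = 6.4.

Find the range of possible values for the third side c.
By the triangle inequality: |a - b| < c < a + b
|11.1 - 6.4| < c < 11.1 + 6.4
4.7 < c < 17.5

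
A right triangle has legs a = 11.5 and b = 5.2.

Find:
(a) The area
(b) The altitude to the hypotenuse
(a) Area = ½ab = ½·11.5·5.2 = 29.9
(b) Hypotenuse c = √(11.5² + 5.2²) = √159.29 = 12.621
    Area = ½·c·h_c  →  h_c = 2·Area/c = 2·29.9/12.621 = 4.738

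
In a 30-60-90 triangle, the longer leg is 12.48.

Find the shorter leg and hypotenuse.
In a 30-60-90 triangle, sides are in ratio 1 : √3 : 2.
Long leg = short leg·√3  →  short leg = 12.48/√3 = 7.205
Hypotenuse = 2·(short leg) = 2·12.48/√3 = 14.41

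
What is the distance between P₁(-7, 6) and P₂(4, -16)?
Using the distance formula: d = sqrt((x₂-x₁)² + (y₂-y₁)²)
dx = 4 - (-7) = 11
dy = (-16) - 6 = -22
d = sqrt(11² + (-22)²) = sqrt(121 + 484) = sqrt(605) = 24.60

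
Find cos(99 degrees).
cos(99 degrees) = -0.1564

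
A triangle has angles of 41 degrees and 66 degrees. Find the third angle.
Sum of angles in a triangle = 180 degrees
Third angle = 180 - 41 - 66
Third angle = 73 degrees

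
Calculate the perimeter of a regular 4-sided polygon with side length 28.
Perimeter = number of sides * side length
Perimeter = 4 * 28
Perimeter = 112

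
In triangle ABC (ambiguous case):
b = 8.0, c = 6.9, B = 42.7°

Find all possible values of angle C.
sin(C)/c = sin(B)/b  →  sin(C) = c·sin(B)/b = 6.9·sin(42.7°)/8.0 = 0.584913
C₁ = arcsin(0.584913) = 35.8°,  C₂ = 180° - C₁ = 144.2°
Check C₂: A = 180° - 42.7° - 144.2° = -6.9° ≤ 0, rejected
C = 35.8° (one solution)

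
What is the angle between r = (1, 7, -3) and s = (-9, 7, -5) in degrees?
r·s = 55, |r|² = 59, |s|² = 155
cos θ = 55/√9145 ≈ 0.5751
θ ≈ 54.89°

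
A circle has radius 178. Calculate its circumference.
Circumference = 2 * pi * r
Circumference = 2 * pi * 178
Circumference = 1118.41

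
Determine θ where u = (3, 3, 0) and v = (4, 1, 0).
u·v = 15, |u|² = 18, |v|² = 17
cos θ = 15/√306 ≈ 0.8575
θ ≈ 30.96°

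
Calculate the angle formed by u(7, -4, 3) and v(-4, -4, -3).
u·v = -21, |u|² = 74, |v|² = 41
cos θ = -21/√3034 ≈ -0.3813
θ ≈ 112.4°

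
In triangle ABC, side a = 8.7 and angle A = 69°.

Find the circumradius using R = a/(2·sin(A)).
R = a/(2·sin(A)) = 8.7/(2·sin(69°))
R = 8.7/(2·0.933580) = 8.7/1.867161 = 4.659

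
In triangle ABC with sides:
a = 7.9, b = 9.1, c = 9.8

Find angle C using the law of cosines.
cos(C) = (a² + b² - c²)/(2ab)
cos(C) = (7.9² + 9.1² - 9.8²)/(2·7.9·9.1) = 49.18/143.78 = 0.342050
C = arccos(0.342050) = 70°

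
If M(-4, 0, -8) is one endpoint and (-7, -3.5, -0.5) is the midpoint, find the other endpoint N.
N = (2×(-7) - (-4), 2×(-3.5) - 0, 2×(-0.5) - (-8)) = (-10, -7, 7)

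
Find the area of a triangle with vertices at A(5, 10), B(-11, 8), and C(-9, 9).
Using the coordinate formula: Area = (1/2)|x₁(y₂-y₃) + x₂(y₃-y₁) + x₃(y₁-y₂)|
Area = (1/2)|5(8-9) + (-11)(9-10) + (-9)(10-8)|
Area = (1/2)|5*(-1) + (-11)*(-1) + (-9)*2|
Area = (1/2)|(-5) + 11 + (-18)|
Area = (1/2)*12 = 6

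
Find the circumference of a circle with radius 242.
Circumference = 2 * pi * r
Circumference = 2 * pi * 242
Circumference = 1520.53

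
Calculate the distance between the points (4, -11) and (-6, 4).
Using the distance formula: d = sqrt((x₂-x₁)² + (y₂-y₁)²)
dx = (-6) - 4 = -10
dy = 4 - (-11) = 15
d = sqrt((-10)² + 15²) = sqrt(100 + 225) = sqrt(325) = 18.03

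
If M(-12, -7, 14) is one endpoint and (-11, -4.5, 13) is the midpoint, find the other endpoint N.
N = (2×(-11) - (-12), 2×(-4.5) - (-7), 2×13 - 14) = (-10, -2, 12)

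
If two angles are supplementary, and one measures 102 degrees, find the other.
Supplementary angles sum to 180 degrees.
Other angle = 180 - 102
Other angle = 78 degrees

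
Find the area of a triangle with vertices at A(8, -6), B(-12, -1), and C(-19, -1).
Using the coordinate formula: Area = (1/2)|x₁(y₂-y₃) + x₂(y₃-y₁) + x₃(y₁-y₂)|
Area = (1/2)|8((-1)-(-1)) + (-12)((-1)-(-6)) + (-19)((-6)-(-1))|
Area = (1/2)|8*0 + (-12)*5 + (-19)*(-5)|
Area = (1/2)|0 + (-60) + 95|
Area = (1/2)*35 = 17.50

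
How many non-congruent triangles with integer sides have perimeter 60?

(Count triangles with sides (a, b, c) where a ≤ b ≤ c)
With a ≤ b ≤ c and a + b + c = 60, the triangle inequality a + b > c gives c < 60/2, so c ≤ 29.
Iterate a from 1 to ⌊p/3⌋ = 20; for each a, b ranges from a to ⌊(p−a)/2⌋ with c = p − a − b, keeping only c ≥ b.
Triples: (2, 29, 29), (3, 28, 29), (4, 27, 29), …
Count = 75 triangles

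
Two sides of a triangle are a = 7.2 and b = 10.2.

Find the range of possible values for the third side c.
By the triangle inequality: |a - b| < c < a + b
|7.2 - 10.2| < c < 7.2 + 10.2
3 < c < 17.4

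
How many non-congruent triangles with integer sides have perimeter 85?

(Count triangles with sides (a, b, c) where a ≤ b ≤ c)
With a ≤ b ≤ c and a + b + c = 85, the triangle inequality a + b > c gives c < 85/2, so c ≤ 42.
Iterate a from 1 to ⌊p/3⌋ = 28; for each a, b ranges from a to ⌊(p−a)/2⌋ with c = p − a − b, keeping only c ≥ b.
Triples: (1, 42, 42), (2, 41, 42), (3, 40, 42), …
Count = 161 triangles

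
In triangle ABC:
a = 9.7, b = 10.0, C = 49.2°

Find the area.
Using A = ½ab·sin(C):
A = ½·9.7·10.0·sin(49.2°) = ½·97·0.756995 = 36.71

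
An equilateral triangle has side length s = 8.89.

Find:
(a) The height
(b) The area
(a) Height h = s·√3/2 = 8.89·√3/2 = 7.699
(b) Area = (√3/4)·s² = (√3/4)·8.89² = (√3/4)·79.0321 = 34.22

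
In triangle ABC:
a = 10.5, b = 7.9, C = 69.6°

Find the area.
Using A = ½ab·sin(C):
A = ½·10.5·7.9·sin(69.6°) = ½·82.95·0.937282 = 38.87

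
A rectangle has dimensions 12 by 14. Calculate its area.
Area = length * width
Area = 12 * 14
Area = 168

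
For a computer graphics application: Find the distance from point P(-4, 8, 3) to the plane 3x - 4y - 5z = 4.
d = |3(-4) + (-4)(8) + (-5)(3) - (4)| / √(3² + (-4)² + (-5)²) = 63/√50 = 8.91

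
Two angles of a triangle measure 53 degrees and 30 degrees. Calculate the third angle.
Sum of angles in a triangle = 180 degrees
Third angle = 180 - 53 - 30
Third angle = 97 degrees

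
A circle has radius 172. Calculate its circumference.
Circumference = 2 * pi * r
Circumference = 2 * pi * 172
Circumference = 1080.71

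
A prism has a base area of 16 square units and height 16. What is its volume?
Volume = base area * height
Volume = 16 * 16
Volume = 256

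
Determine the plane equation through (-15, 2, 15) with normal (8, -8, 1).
d = n·P = (8)(-15) + (-8)(2) + (1)(15) = -121
Plane: 8x - 8y + z = -121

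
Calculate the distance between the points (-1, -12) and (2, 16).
Using the distance formula: d = sqrt((x₂-x₁)² + (y₂-y₁)²)
dx = 2 - (-1) = 3
dy = 16 - (-12) = 28
d = sqrt(3² + 28²) = sqrt(9 + 784) = sqrt(793) = 28.16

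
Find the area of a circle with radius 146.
Area = pi * r²
Area = pi * 146²
Area = pi * 21316
Area = 66966.19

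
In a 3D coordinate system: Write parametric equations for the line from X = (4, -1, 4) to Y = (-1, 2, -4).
Direction vector d = Y - X = (-5, 3, -8)
x = 4 - 5t, y = -1 + 3t, z = 4 - 8t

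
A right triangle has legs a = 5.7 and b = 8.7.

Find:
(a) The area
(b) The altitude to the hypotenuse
(a) Area = ½ab = ½·5.7·8.7 = 24.795
(b) Hypotenuse c = √(5.7² + 8.7²) = √108.18 = 10.401
    Area = ½·c·h_c  →  h_c = 2·Area/c = 2·24.795/10.401 = 4.768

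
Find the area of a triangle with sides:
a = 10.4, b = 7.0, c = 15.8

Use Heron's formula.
s = (a+b+c)/2 = (10.4+7.0+15.8)/2 = 16.6
A = √(s(s-a)(s-b)(s-c)) = √(16.6·6.2·9.6·0.8)
A = √790.426 = 28.11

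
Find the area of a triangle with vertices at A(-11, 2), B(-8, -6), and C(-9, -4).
Using the coordinate formula: Area = (1/2)|x₁(y₂-y₃) + x₂(y₃-y₁) + x₃(y₁-y₂)|
Area = (1/2)|(-11)((-6)-(-4)) + (-8)((-4)-2) + (-9)(2-(-6))|
Area = (1/2)|(-11)*(-2) + (-8)*(-6) + (-9)*8|
Area = (1/2)|22 + 48 + (-72)|
Area = (1/2)*2 = 1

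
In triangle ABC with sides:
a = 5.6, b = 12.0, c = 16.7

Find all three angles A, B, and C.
By the law of cosines:
cos(A) = (b² + c² - a²)/(2bc) = 0.976871  →  A = 12.35°
cos(B) = (a² + c² - b²)/(2ac) = 0.888847  →  B = 27.27°
cos(C) = (a² + b² - c²)/(2ab) = -0.770313  →  C = 140.4°
Check: A + B + C = 180.0° ✓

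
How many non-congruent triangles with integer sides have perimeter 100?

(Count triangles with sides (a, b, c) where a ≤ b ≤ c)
With a ≤ b ≤ c and a + b + c = 100, the triangle inequality a + b > c gives c < 100/2, so c ≤ 49.
Iterate a from 1 to ⌊p/3⌋ = 33; for each a, b ranges from a to ⌊(p−a)/2⌋ with c = p − a − b, keeping only c ≥ b.
Triples: (2, 49, 49), (3, 48, 49), (4, 47, 49), …
Count = 208 triangles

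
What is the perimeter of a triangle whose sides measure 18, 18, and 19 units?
Perimeter = sum of all sides
Perimeter = 18 + 18 + 19
Perimeter = 55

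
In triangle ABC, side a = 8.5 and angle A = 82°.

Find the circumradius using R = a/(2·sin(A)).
R = a/(2·sin(A)) = 8.5/(2·sin(82°))
R = 8.5/(2·0.990268) = 8.5/1.980536 = 4.292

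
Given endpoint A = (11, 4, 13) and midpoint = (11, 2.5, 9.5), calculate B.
B = (2×11 - 11, 2×2.5 - 4, 2×9.5 - 13) = (11, 1, 6)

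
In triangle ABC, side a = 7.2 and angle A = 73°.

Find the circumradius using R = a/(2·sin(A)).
R = a/(2·sin(A)) = 7.2/(2·sin(73°))
R = 7.2/(2·0.956305) = 7.2/1.912610 = 3.764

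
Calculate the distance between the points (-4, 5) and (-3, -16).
Using the distance formula: d = sqrt((x₂-x₁)² + (y₂-y₁)²)
dx = (-3) - (-4) = 1
dy = (-16) - 5 = -21
d = sqrt(1² + (-21)²) = sqrt(1 + 441) = sqrt(442) = 21.02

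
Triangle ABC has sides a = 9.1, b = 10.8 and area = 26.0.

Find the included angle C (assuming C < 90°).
Area = ½ab·sin(C)  →  sin(C) = 2·Area/(ab)
sin(C) = 2·26.0/(9.1·10.8) = 0.529101
C = arcsin(0.529101) = 31.94°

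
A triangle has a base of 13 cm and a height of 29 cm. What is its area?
Area = (1/2) * base * height
Area = (1/2) * 13 * 29
Area = 188.50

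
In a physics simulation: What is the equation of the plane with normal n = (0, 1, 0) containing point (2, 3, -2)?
d = n·P = (0)(2) + (1)(3) + (0)(-2) = 3
Plane: y = 3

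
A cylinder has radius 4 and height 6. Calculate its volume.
Volume = pi * r² * h
Volume = pi * 4² * 6
Volume = pi * 16 * 6
Volume = pi * 96
Volume = 301.59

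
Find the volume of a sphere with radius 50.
Volume = (4/3) * pi * r³
Volume = (4/3) * pi * 50³
Volume = (4/3) * pi * 125000
Volume = 523598.78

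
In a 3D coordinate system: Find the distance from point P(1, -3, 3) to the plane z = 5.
d = |0(1) + 0(-3) + 1(3) - (5)| / √(0² + 0² + 1²) = 2/√1 = 2.0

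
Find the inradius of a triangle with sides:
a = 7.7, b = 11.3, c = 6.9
s = (a+b+c)/2 = (7.7+11.3+6.9)/2 = 12.95
Area = √(s(s-a)(s-b)(s-c)) = √(12.95·5.25·1.65·6.05) = 26.0516
r = Area/s = 26.0516/12.95 = 2.012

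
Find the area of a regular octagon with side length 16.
For a regular 8-gon with side length s = 16:
Apothem a = s / (2*tan(pi/8)) = 16 / (2*tan(pi/8)) ≈ 19.3137
Perimeter P = 8 * 16 = 128
Area = (1/2) * P * a = (1/2) * 128 * 19.3137 = 1236.08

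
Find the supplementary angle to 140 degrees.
Supplementary angles sum to 180 degrees.
Other angle = 180 - 140
Other angle = 40 degrees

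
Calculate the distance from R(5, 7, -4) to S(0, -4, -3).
d = √[(-5)² + (-11)² + (1)²] = √147 = 12.12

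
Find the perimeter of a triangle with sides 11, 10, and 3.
Perimeter = sum of all sides
Perimeter = 11 + 10 + 3
Perimeter = 24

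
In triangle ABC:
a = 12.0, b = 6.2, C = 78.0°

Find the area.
Using A = ½ab·sin(C):
A = ½·12.0·6.2·sin(78.0°) = ½·74.4·0.978148 = 36.39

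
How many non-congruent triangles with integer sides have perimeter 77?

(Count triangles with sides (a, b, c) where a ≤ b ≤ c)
With a ≤ b ≤ c and a + b + c = 77, the triangle inequality a + b > c gives c < 77/2, so c ≤ 38.
Iterate a from 1 to ⌊p/3⌋ = 25; for each a, b ranges from a to ⌊(p−a)/2⌋ with c = p − a − b, keeping only c ≥ b.
Triples: (1, 38, 38), (2, 37, 38), (3, 36, 38), …
Count = 133 triangles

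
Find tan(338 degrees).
tan(338 degrees) = -0.404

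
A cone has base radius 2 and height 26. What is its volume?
Volume = (1/3) * pi * r² * h
Volume = (1/3) * pi * 2² * 26
Volume = (1/3) * pi * 4 * 26
Volume = (1/3) * pi * 104
Volume = 108.91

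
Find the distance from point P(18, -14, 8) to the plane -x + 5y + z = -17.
d = |(-1)(18) + 5(-14) + 1(8) - (-17)| / √((-1)² + 5² + 1²) = 63/√27 = 12.12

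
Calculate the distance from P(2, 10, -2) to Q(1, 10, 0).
d = √[(-1)² + (0)² + (2)²] = √5 = 2.236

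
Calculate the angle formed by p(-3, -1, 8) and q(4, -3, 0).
p·q = -9, |p|² = 74, |q|² = 25
cos θ = -9/√1850 ≈ -0.2092
θ ≈ 102.1°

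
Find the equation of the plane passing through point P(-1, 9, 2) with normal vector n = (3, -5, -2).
d = n·P = (3)(-1) + (-5)(9) + (-2)(2) = -52
Plane: 3x - 5y - 2z = -52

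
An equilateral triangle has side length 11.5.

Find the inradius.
For an equilateral triangle, r = s/(2√3) where s is the side.
r = 11.5/(2√3) = 11.5/3.464102 = 3.32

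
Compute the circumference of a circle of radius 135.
Circumference = 2 * pi * r
Circumference = 2 * pi * 135
Circumference = 848.23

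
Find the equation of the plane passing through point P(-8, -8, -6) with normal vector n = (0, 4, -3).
d = n·P = (0)(-8) + (4)(-8) + (-3)(-6) = -14
Plane: 4y - 3z = -14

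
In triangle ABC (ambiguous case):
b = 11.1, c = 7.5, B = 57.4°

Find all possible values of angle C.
sin(C)/c = sin(B)/b  →  sin(C) = c·sin(B)/b = 7.5·sin(57.4°)/11.1 = 0.569225
C₁ = arcsin(0.569225) = 34.7°,  C₂ = 180° - C₁ = 145.3°
Check C₂: A = 180° - 57.4° - 145.3° = -22.7° ≤ 0, rejected
C = 34.7° (one solution)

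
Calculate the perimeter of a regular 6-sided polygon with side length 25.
Perimeter = number of sides * side length
Perimeter = 6 * 25
Perimeter = 150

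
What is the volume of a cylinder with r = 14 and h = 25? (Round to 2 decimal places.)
Volume = pi * r² * h
Volume = pi * 14² * 25
Volume = pi * 196 * 25
Volume = pi * 4900
Volume = 15393.80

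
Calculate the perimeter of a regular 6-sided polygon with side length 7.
Perimeter = number of sides * side length
Perimeter = 6 * 7
Perimeter = 42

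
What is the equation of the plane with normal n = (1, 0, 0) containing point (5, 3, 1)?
d = n·P = (1)(5) + (0)(3) + (0)(1) = 5
Plane: x = 5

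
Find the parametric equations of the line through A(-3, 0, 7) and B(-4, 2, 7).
Direction vector d = B - A = (-1, 2, 0)
x = -3 - t, y = 0 + 2t, z = 7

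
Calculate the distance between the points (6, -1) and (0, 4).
Using the distance formula: d = sqrt((x₂-x₁)² + (y₂-y₁)²)
dx = 0 - 6 = -6
dy = 4 - (-1) = 5
d = sqrt((-6)² + 5²) = sqrt(36 + 25) = sqrt(61) = 7.81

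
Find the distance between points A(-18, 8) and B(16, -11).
Using the distance formula: d = sqrt((x₂-x₁)² + (y₂-y₁)²)
dx = 16 - (-18) = 34
dy = (-11) - 8 = -19
d = sqrt(34² + (-19)²) = sqrt(1156 + 361) = sqrt(1517) = 38.95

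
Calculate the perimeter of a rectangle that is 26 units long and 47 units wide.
Perimeter = 2 * (length + width)
Perimeter = 2 * (26 + 47)
Perimeter = 2 * 73
Perimeter = 146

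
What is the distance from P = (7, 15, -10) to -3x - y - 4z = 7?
d = |(-3)(7) + (-1)(15) + (-4)(-10) - (7)| / √((-3)² + (-1)² + (-4)²) = 3/√26 = 0.5883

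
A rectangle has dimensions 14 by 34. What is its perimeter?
Perimeter = 2 * (length + width)
Perimeter = 2 * (14 + 34)
Perimeter = 2 * 48
Perimeter = 96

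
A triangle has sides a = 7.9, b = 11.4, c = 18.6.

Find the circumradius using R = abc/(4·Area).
s = (a+b+c)/2 = 18.95
Area = √(s(s-a)(s-b)(s-c)) = √(18.95·11.05·7.55·0.35) = 23.523
R = abc/(4·Area) = (7.9·11.4·18.6)/(4·23.523) = 1675.116/94.092 = 17.8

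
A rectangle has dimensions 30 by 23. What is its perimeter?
Perimeter = 2 * (length + width)
Perimeter = 2 * (30 + 23)
Perimeter = 2 * 53
Perimeter = 106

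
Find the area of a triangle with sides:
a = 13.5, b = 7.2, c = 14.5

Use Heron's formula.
s = (a+b+c)/2 = (13.5+7.2+14.5)/2 = 17.6
A = √(s(s-a)(s-b)(s-c)) = √(17.6·4.1·10.4·3.1)
A = √2326.44 = 48.23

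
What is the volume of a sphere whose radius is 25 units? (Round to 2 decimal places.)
Volume = (4/3) * pi * r³
Volume = (4/3) * pi * 25³
Volume = (4/3) * pi * 15625
Volume = 65449.85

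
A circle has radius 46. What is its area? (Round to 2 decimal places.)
Area = pi * r²
Area = pi * 46²
Area = pi * 2116
Area = 6647.61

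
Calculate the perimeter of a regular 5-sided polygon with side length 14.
Perimeter = number of sides * side length
Perimeter = 5 * 14
Perimeter = 70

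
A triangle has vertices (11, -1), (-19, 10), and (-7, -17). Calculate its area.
Using the coordinate formula: Area = (1/2)|x₁(y₂-y₃) + x₂(y₃-y₁) + x₃(y₁-y₂)|
Area = (1/2)|11(10-(-17)) + (-19)((-17)-(-1)) + (-7)((-1)-10)|
Area = (1/2)|11*27 + (-19)*(-16) + (-7)*(-11)|
Area = (1/2)|297 + 304 + 77|
Area = (1/2)*678 = 339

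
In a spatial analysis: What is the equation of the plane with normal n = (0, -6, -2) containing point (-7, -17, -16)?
d = n·P = (0)(-7) + (-6)(-17) + (-2)(-16) = 134
Plane: -6y - 2z = 134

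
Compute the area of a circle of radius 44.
Area = pi * r²
Area = pi * 44²
Area = pi * 1936
Area = 6082.12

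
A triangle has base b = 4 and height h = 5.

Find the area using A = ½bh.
A = ½·4·5 = 10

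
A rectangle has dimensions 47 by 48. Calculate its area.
Area = length * width
Area = 47 * 48
Area = 2256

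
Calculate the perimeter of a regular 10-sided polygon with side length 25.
Perimeter = number of sides * side length
Perimeter = 10 * 25
Perimeter = 250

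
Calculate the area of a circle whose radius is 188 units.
Area = pi * r²
Area = pi * 188²
Area = pi * 35344
Area = 111036.45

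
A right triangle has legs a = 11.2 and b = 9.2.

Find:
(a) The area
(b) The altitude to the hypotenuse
(a) Area = ½ab = ½·11.2·9.2 = 51.52
(b) Hypotenuse c = √(11.2² + 9.2²) = √210.08 = 14.4941
    Area = ½·c·h_c  →  h_c = 2·Area/c = 2·51.52/14.4941 = 7.109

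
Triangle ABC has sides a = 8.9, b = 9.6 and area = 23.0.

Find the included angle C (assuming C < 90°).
Area = ½ab·sin(C)  →  sin(C) = 2·Area/(ab)
sin(C) = 2·23.0/(8.9·9.6) = 0.538390
C = arcsin(0.538390) = 32.57°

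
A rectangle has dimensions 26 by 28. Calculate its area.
Area = length * width
Area = 26 * 28
Area = 728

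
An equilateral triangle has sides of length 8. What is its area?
Area = (sqrt(3)/4) * s²
Area = (sqrt(3)/4) * 8²
Area = (sqrt(3)/4) * 64
Area = 27.71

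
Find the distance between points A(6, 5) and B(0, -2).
Using the distance formula: d = sqrt((x₂-x₁)² + (y₂-y₁)²)
dx = 0 - 6 = -6
dy = (-2) - 5 = -7
d = sqrt((-6)² + (-7)²) = sqrt(36 + 49) = sqrt(85) = 9.22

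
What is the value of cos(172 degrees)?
cos(172 degrees) = -0.9903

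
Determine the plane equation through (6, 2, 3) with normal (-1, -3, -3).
d = n·P = (-1)(6) + (-3)(2) + (-3)(3) = -21
Plane: -x - 3y - 3z = -21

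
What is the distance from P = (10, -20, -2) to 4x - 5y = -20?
d = |4(10) + (-5)(-20) + 0(-2) - (-20)| / √(4² + (-5)² + 0²) = 160/√41 = 24.99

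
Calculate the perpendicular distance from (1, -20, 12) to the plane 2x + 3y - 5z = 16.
d = |2(1) + 3(-20) + (-5)(12) - (16)| / √(2² + 3² + (-5)²) = 134/√38 = 21.74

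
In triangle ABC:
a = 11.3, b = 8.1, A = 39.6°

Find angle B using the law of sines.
sin(B)/b = sin(A)/a
sin(B) = b·sin(A)/a = 8.1·sin(39.6°)/11.3 = 0.456915
B = arcsin(0.456915) = 27.19°  (b ≤ a, so B ≤ A and the acute solution is unique)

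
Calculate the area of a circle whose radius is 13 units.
Area = pi * r²
Area = pi * 13²
Area = pi * 169
Area = 530.93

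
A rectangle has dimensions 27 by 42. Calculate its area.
Area = length * width
Area = 27 * 42
Area = 1134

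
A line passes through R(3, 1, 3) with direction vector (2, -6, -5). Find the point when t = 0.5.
P(0.5) = (3 + 2(0.5), 1 + (-6)(0.5), 3 + (-5)(0.5)) = (4, -2, 0.5)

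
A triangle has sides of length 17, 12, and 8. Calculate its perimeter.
Perimeter = sum of all sides
Perimeter = 17 + 12 + 8
Perimeter = 37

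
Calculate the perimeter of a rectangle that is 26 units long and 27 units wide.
Perimeter = 2 * (length + width)
Perimeter = 2 * (26 + 27)
Perimeter = 2 * 53
Perimeter = 106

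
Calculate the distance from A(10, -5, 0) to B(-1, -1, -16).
d = √[(-11)² + (4)² + (-16)²] = √393 = 19.82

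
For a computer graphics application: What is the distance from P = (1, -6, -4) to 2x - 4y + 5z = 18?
d = |2(1) + (-4)(-6) + 5(-4) - (18)| / √(2² + (-4)² + 5²) = 12/√45 = 1.789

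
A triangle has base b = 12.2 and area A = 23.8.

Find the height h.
A = ½bh  →  h = 2A/b
h = 2·23.8/12.2 = 3.902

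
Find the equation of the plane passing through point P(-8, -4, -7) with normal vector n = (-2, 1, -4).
d = n·P = (-2)(-8) + (1)(-4) + (-4)(-7) = 40
Plane: -2x + y - 4z = 40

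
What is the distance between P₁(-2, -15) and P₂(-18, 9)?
Using the distance formula: d = sqrt((x₂-x₁)² + (y₂-y₁)²)
dx = (-18) - (-2) = -16
dy = 9 - (-15) = 24
d = sqrt((-16)² + 24²) = sqrt(256 + 576) = sqrt(832) = 28.84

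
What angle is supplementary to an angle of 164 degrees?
Supplementary angles sum to 180 degrees.
Other angle = 180 - 164
Other angle = 16 degrees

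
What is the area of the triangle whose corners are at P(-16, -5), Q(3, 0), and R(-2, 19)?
Using the coordinate formula: Area = (1/2)|x₁(y₂-y₃) + x₂(y₃-y₁) + x₃(y₁-y₂)|
Area = (1/2)|(-16)(0-19) + 3(19-(-5)) + (-2)((-5)-0)|
Area = (1/2)|(-16)*(-19) + 3*24 + (-2)*(-5)|
Area = (1/2)|304 + 72 + 10|
Area = (1/2)*386 = 193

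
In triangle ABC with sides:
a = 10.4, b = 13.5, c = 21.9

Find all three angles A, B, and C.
By the law of cosines:
cos(A) = (b² + c² - a²)/(2bc) = 0.936411  →  A = 20.54°
cos(B) = (a² + c² - b²)/(2ac) = 0.890235  →  B = 27.1°
cos(C) = (a² + b² - c²)/(2ab) = -0.673789  →  C = 132.4°
Check: A + B + C = 180.0° ✓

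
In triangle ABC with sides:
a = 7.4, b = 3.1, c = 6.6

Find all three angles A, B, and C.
By the law of cosines:
cos(A) = (b² + c² - a²)/(2bc) = -0.038856  →  A = 92.23°
cos(B) = (a² + c² - b²)/(2ac) = 0.908170  →  B = 24.75°
cos(C) = (a² + b² - c²)/(2ab) = 0.453575  →  C = 63.03°
Check: A + B + C = 180.0° ✓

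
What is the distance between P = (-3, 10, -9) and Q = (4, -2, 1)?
d = √[(7)² + (-12)² + (10)²] = √293 = 17.12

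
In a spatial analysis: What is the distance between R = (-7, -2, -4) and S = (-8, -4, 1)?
d = √[(-1)² + (-2)² + (5)²] = √30 = 5.477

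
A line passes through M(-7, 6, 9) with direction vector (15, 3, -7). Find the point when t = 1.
P(1) = (-7 + 15(1), 6 + 3(1), 9 + (-7)(1)) = (8, 9, 2)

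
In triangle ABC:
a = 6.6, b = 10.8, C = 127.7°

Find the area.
Using A = ½ab·sin(C):
A = ½·6.6·10.8·sin(127.7°) = ½·71.28·0.791224 = 28.2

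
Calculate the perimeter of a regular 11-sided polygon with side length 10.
Perimeter = number of sides * side length
Perimeter = 11 * 10
Perimeter = 110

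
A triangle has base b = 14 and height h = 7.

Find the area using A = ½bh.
A = ½·14·7 = 49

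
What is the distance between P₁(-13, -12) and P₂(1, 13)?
Using the distance formula: d = sqrt((x₂-x₁)² + (y₂-y₁)²)
dx = 1 - (-13) = 14
dy = 13 - (-12) = 25
d = sqrt(14² + 25²) = sqrt(196 + 625) = sqrt(821) = 28.65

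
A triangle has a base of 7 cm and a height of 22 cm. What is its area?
Area = (1/2) * base * height
Area = (1/2) * 7 * 22
Area = 77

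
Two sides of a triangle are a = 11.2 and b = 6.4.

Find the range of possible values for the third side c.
By the triangle inequality: |a - b| < c < a + b
|11.2 - 6.4| < c < 11.2 + 6.4
4.8 < c < 17.6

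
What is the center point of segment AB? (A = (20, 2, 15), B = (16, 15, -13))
Midpoint = ((20+16)/2, (2+15)/2, (15-13)/2) = (18, 8.5, 1)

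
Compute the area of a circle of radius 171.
Area = pi * r²
Area = pi * 171²
Area = pi * 29241
Area = 91863.31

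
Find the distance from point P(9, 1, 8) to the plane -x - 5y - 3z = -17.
d = |(-1)(9) + (-5)(1) + (-3)(8) - (-17)| / √((-1)² + (-5)² + (-3)²) = 21/√35 = 3.55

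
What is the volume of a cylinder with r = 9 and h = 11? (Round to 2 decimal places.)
Volume = pi * r² * h
Volume = pi * 9² * 11
Volume = pi * 81 * 11
Volume = pi * 891
Volume = 2799.16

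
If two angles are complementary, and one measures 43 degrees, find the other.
Complementary angles sum to 90 degrees.
Other angle = 90 - 43
Other angle = 47 degrees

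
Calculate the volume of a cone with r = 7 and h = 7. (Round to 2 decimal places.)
Volume = (1/3) * pi * r² * h
Volume = (1/3) * pi * 7² * 7
Volume = (1/3) * pi * 49 * 7
Volume = (1/3) * pi * 343
Volume = 359.19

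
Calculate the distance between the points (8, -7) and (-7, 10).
Using the distance formula: d = sqrt((x₂-x₁)² + (y₂-y₁)²)
dx = (-7) - 8 = -15
dy = 10 - (-7) = 17
d = sqrt((-15)² + 17²) = sqrt(225 + 289) = sqrt(514) = 22.67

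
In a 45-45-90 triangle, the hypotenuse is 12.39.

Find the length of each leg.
In a 45-45-90 triangle, hypotenuse = leg·√2  →  leg = hypotenuse/√2
leg = 12.39/√2 = 8.761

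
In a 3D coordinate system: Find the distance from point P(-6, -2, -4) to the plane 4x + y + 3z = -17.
d = |4(-6) + 1(-2) + 3(-4) - (-17)| / √(4² + 1² + 3²) = 21/√26 = 4.118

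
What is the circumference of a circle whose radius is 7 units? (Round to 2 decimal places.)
Circumference = 2 * pi * r
Circumference = 2 * pi * 7
Circumference = 43.98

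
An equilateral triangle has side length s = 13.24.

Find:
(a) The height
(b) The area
(a) Height h = s·√3/2 = 13.24·√3/2 = 11.47
(b) Area = (√3/4)·s² = (√3/4)·13.24² = (√3/4)·175.298 = 75.91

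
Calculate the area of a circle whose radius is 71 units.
Area = pi * r²
Area = pi * 71²
Area = pi * 5041
Area = 15836.77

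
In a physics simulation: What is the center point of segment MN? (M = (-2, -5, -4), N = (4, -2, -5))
Midpoint = ((-2+4)/2, (-5-2)/2, (-4-5)/2) = (1, -3.5, -4.5)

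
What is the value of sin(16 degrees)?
sin(16 degrees) = 0.2756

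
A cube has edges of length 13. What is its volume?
Volume = s³
Volume = 13³
Volume = 2197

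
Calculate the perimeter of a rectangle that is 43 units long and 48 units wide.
Perimeter = 2 * (length + width)
Perimeter = 2 * (43 + 48)
Perimeter = 2 * 91
Perimeter = 182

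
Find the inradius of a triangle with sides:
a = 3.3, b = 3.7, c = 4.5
s = (a+b+c)/2 = (3.3+3.7+4.5)/2 = 5.75
Area = √(s(s-a)(s-b)(s-c)) = √(5.75·2.45·2.05·1.25) = 6.00826
r = Area/s = 6.00826/5.75 = 1.045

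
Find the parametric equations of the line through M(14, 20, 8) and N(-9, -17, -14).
Direction vector d = N - M = (-23, -37, -22)
x = 14 - 23t, y = 20 - 37t, z = 8 - 22t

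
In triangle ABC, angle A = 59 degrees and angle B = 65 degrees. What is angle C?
Sum of angles in a triangle = 180 degrees
Third angle = 180 - 59 - 65
Third angle = 56 degrees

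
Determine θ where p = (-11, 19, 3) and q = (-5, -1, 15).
p·q = 81, |p|² = 491, |q|² = 251
cos θ = 81/√123241 ≈ 0.2307
θ ≈ 76.66°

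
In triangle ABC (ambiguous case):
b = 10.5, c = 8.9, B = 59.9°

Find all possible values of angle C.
sin(C)/c = sin(B)/b  →  sin(C) = c·sin(B)/b = 8.9·sin(59.9°)/10.5 = 0.733319
C₁ = arcsin(0.733319) = 47.17°,  C₂ = 180° - C₁ = 132.83°
Check C₂: A = 180° - 59.9° - 132.83° = -12.73° ≤ 0, rejected
C = 47.17° (one solution)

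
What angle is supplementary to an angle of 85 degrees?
Supplementary angles sum to 180 degrees.
Other angle = 180 - 85
Other angle = 95 degrees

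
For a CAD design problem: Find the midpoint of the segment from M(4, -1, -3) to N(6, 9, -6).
Midpoint = ((4+6)/2, (-1+9)/2, (-3-6)/2) = (5, 4, -4.5)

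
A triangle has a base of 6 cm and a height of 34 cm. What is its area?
Area = (1/2) * base * height
Area = (1/2) * 6 * 34
Area = 102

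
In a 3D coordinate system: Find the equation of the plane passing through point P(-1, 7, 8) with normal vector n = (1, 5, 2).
d = n·P = (1)(-1) + (5)(7) + (2)(8) = 50
Plane: x + 5y + 2z = 50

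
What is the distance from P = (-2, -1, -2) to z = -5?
d = |0(-2) + 0(-1) + 1(-2) - (-5)| / √(0² + 0² + 1²) = 3/√1 = 3.0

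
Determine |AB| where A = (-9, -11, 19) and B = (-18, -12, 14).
d = √[(-9)² + (-1)² + (-5)²] = √107 = 10.34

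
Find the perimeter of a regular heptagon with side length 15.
Perimeter = number of sides * side length
Perimeter = 7 * 15
Perimeter = 105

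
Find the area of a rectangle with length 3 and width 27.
Area = length * width
Area = 3 * 27
Area = 81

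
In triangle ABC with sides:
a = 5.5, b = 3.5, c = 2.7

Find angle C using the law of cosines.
cos(C) = (a² + b² - c²)/(2ab)
cos(C) = (5.5² + 3.5² - 2.7²)/(2·5.5·3.5) = 35.21/38.5 = 0.914545
C = arccos(0.914545) = 23.86°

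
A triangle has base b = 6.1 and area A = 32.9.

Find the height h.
A = ½bh  →  h = 2A/b
h = 2·32.9/6.1 = 10.79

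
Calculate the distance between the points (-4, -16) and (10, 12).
Using the distance formula: d = sqrt((x₂-x₁)² + (y₂-y₁)²)
dx = 10 - (-4) = 14
dy = 12 - (-16) = 28
d = sqrt(14² + 28²) = sqrt(196 + 784) = sqrt(980) = 31.30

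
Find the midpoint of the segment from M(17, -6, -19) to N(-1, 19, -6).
Midpoint = ((17-1)/2, (-6+19)/2, (-19-6)/2) = (8, 6.5, -12.5)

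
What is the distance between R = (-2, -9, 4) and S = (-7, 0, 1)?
d = √[(-5)² + (9)² + (-3)²] = √115 = 10.72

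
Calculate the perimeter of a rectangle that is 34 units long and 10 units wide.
Perimeter = 2 * (length + width)
Perimeter = 2 * (34 + 10)
Perimeter = 2 * 44
Perimeter = 88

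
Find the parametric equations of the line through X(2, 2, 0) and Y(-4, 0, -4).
Direction vector d = Y - X = (-6, -2, -4)
x = 2 - 6t, y = 2 - 2t, z = 0 - 4t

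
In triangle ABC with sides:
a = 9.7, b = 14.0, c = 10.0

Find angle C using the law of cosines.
cos(C) = (a² + b² - c²)/(2ab)
cos(C) = (9.7² + 14.0² - 10.0²)/(2·9.7·14.0) = 190.09/271.6 = 0.699890
C = arccos(0.699890) = 45.58°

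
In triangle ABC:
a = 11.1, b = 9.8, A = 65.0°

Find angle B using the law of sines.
sin(B)/b = sin(A)/a
sin(B) = b·sin(A)/a = 9.8·sin(65.0°)/11.1 = 0.800164
B = arcsin(0.800164) = 53.15°  (b ≤ a, so B ≤ A and the acute solution is unique)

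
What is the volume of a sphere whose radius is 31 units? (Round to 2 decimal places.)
Volume = (4/3) * pi * r³
Volume = (4/3) * pi * 31³
Volume = (4/3) * pi * 29791
Volume = 124788.25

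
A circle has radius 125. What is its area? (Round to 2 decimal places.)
Area = pi * r²
Area = pi * 125²
Area = pi * 15625
Area = 49087.39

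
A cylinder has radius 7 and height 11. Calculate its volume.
Volume = pi * r² * h
Volume = pi * 7² * 11
Volume = pi * 49 * 11
Volume = pi * 539
Volume = 1693.32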